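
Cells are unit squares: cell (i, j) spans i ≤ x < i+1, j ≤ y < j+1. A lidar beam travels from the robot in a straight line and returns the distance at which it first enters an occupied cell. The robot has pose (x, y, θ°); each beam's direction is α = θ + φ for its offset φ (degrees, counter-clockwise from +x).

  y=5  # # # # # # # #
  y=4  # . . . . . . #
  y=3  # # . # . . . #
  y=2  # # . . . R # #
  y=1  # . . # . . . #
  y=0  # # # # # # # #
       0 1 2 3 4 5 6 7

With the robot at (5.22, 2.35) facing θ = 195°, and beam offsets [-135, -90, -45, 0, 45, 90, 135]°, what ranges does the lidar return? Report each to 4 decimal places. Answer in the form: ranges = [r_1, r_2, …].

beam 1: φ=-135°, α=60°
  cosα=0.5000 sinα=0.8660 | (5,2) | tMaxX 1.5600 tMaxY 0.7506 | tΔX 2.0000 tΔY 1.1547
    t=0.7506 [y] (5,3)
    t=1.5600 [x] (6,3)
    t=1.9053 [y] (6,4)
    t=3.0600 [y] (6,5) — stop
  → r_1 = 3.0600
beam 2: φ=-90°, α=105°
  cosα=-0.2588 sinα=0.9659 | (5,2) | tMaxX 0.8500 tMaxY 0.6729 | tΔX 3.8637 tΔY 1.0353
    t=0.6729 [y] (5,3)
    t=0.8500 [x] (4,3)
    t=1.7082 [y] (4,4)
    t=2.7435 [y] (4,5) — stop
  → r_2 = 2.7435
beam 3: φ=-45°, α=150°
  cosα=-0.8660 sinα=0.5000 | (5,2) | tMaxX 0.2540 tMaxY 1.3000 | tΔX 1.1547 tΔY 2.0000
    t=0.2540 [x] (4,2)
    t=1.3000 [y] (4,3)
    t=1.4087 [x] (3,3) — stop
  → r_3 = 1.4087
beam 4: φ=0°, α=195°
  cosα=-0.9659 sinα=-0.2588 | (5,2) | tMaxX 0.2278 tMaxY 1.3523 | tΔX 1.0353 tΔY 3.8637
    t=0.2278 [x] (4,2)
    t=1.2630 [x] (3,2)
    t=1.3523 [y] (3,1) — stop
  → r_4 = 1.3523
beam 5: φ=45°, α=240°
  cosα=-0.5000 sinα=-0.8660 | (5,2) | tMaxX 0.4400 tMaxY 0.4041 | tΔX 2.0000 tΔY 1.1547
    t=0.4041 [y] (5,1)
    t=0.4400 [x] (4,1)
    t=1.5588 [y] (4,0) — stop
  → r_5 = 1.5588
beam 6: φ=90°, α=285°
  cosα=0.2588 sinα=-0.9659 | (5,2) | tMaxX 3.0137 tMaxY 0.3623 | tΔX 3.8637 tΔY 1.0353
    t=0.3623 [y] (5,1)
    t=1.3976 [y] (5,0) — stop
  → r_6 = 1.3976
beam 7: φ=135°, α=330°
  cosα=0.8660 sinα=-0.5000 | (5,2) | tMaxX 0.9007 tMaxY 0.7000 | tΔX 1.1547 tΔY 2.0000
    t=0.7000 [y] (5,1)
    t=0.9007 [x] (6,1)
    t=2.0554 [x] (7,1) — stop
  → r_7 = 2.0554

ranges = [3.0600, 2.7435, 1.4087, 1.3523, 1.5588, 1.3976, 2.0554]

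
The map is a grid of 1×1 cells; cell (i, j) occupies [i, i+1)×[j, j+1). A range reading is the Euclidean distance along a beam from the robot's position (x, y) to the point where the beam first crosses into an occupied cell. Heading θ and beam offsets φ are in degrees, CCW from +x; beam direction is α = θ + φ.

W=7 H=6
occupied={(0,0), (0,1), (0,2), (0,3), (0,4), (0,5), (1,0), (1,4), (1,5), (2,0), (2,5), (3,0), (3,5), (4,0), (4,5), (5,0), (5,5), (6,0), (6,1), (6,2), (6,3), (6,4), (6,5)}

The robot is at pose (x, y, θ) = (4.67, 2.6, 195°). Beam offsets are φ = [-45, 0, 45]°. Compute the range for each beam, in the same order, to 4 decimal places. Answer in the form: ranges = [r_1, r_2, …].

ranges = [3.0831, 3.7995, 1.8475]

beam 1: φ=-45°, α=150°
  direction (-0.8660, 0.5000); cell (4,2); t to first gridline: x 0.7736, y 0.8000 (then +1.1547 / +2.0000)
    (3,2) via x @ 0.7736
    (3,3) via y @ 0.8000
    (2,3) via x @ 1.9283
    (2,4) via y @ 2.8000
    (1,4) via x @ 3.0831  # hit
  → r_1 = 3.0831
beam 2: φ=0°, α=195°
  direction (-0.9659, -0.2588); cell (4,2); t to first gridline: x 0.6936, y 2.3182 (then +1.0353 / +3.8637)
    (3,2) via x @ 0.6936
    (2,2) via x @ 1.7289
    (2,1) via y @ 2.3182
    (1,1) via x @ 2.7642
    (0,1) via x @ 3.7995  # hit
  → r_2 = 3.7995
beam 3: φ=45°, α=240°
  direction (-0.5000, -0.8660); cell (4,2); t to first gridline: x 1.3400, y 0.6928 (then +2.0000 / +1.1547)
    (4,1) via y @ 0.6928
    (3,1) via x @ 1.3400
    (3,0) via y @ 1.8475  # hit
  → r_3 = 1.8475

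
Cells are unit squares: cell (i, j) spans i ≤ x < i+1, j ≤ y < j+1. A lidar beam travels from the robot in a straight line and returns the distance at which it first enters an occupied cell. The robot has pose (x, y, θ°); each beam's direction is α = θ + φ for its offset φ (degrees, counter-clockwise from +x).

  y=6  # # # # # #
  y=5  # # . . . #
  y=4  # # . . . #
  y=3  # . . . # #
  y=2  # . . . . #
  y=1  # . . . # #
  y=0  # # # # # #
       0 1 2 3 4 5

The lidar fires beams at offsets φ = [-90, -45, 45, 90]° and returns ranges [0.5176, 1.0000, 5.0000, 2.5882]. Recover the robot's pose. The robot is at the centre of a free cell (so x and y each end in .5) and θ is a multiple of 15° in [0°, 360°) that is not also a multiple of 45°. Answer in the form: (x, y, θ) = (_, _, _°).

The pose lattice has 16·16 = 256 candidates. Test each by forward raycasting.
  (4.5, 2.5, 285°): beam 1 = 3.6235 ≠ 0.5176 ✗
  (1.5, 2.5, 75°): beam 1 = 2.5882 ≠ 0.5176 ✗
  (2.5, 1.5, 210°): beam 1 = 2.8868 ≠ 0.5176 ✗
  (4.5, 5.5, 165°): beam 2 = 0.5774 ≠ 1.0000 ✗
  …
  (2.5, 1.5, 15°): r_1=0.5176, r_2=1.0000, r_3=5.0000, r_4=2.5882 — all match ✓
No second candidate reproduces the full scan.

(x, y, θ) = (2.5, 1.5, 15°)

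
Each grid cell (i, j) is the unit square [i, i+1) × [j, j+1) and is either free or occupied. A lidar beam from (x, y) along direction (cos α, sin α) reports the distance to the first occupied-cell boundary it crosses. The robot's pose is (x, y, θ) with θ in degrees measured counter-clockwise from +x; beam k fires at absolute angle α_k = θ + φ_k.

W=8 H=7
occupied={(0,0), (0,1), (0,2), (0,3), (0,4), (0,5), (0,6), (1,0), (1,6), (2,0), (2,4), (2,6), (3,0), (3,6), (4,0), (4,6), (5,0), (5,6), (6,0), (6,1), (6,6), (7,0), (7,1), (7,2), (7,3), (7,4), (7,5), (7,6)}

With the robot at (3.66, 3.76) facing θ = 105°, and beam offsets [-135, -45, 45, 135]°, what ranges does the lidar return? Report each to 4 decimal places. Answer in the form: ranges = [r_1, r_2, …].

beam 1: φ=-135°, α=330°
  direction (0.8660, -0.5000); cell (3,3); t to first gridline: x 0.3926, y 1.5200 (then +1.1547 / +2.0000)
    (4,3) via x @ 0.3926
    (4,2) via y @ 1.5200
    (5,2) via x @ 1.5473
    (6,2) via x @ 2.7020
    (6,1) via y @ 3.5200  # hit
  → r_1 = 3.5200
beam 2: φ=-45°, α=60°
  direction (0.5000, 0.8660); cell (3,3); t to first gridline: x 0.6800, y 0.2771 (then +2.0000 / +1.1547)
    (3,4) via y @ 0.2771
    (4,4) via x @ 0.6800
    (4,5) via y @ 1.4318
    (4,6) via y @ 2.5865  # hit
  → r_2 = 2.5865
beam 3: φ=45°, α=150°
  direction (-0.8660, 0.5000); cell (3,3); t to first gridline: x 0.7621, y 0.4800 (then +1.1547 / +2.0000)
    (3,4) via y @ 0.4800
    (2,4) via x @ 0.7621  # hit
  → r_3 = 0.7621
beam 4: φ=135°, α=240°
  direction (-0.5000, -0.8660); cell (3,3); t to first gridline: x 1.3200, y 0.8776 (then +2.0000 / +1.1547)
    (3,2) via y @ 0.8776
    (2,2) via x @ 1.3200
    (2,1) via y @ 2.0323
    (2,0) via y @ 3.1870  # hit
  → r_4 = 3.1870

ranges = [3.5200, 2.5865, 0.7621, 3.1870]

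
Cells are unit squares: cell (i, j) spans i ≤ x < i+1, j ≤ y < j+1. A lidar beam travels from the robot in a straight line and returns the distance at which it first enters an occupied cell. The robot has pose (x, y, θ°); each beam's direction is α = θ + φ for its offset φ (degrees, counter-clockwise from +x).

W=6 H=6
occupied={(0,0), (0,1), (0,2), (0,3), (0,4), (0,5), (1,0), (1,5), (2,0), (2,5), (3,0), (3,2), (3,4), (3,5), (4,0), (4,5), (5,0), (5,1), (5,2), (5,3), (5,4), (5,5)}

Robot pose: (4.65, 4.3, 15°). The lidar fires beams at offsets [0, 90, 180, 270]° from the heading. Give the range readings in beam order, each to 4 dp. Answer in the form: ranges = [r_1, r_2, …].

beam 1: φ=0°, α=15°
  dir = (cos 15°, sin 15°) = (0.9659, 0.2588); from cell (4,4)
  next x-line at t=0.3623, next y-line at t=2.7046; Δt_x=1.0353, Δt_y=3.8637
    x: enter (5,4) at t=0.3623 ← occupied
  → r_1 = 0.3623
beam 2: φ=90°, α=105°
  dir = (cos 105°, sin 105°) = (-0.2588, 0.9659); from cell (4,4)
  next x-line at t=2.5114, next y-line at t=0.7247; Δt_x=3.8637, Δt_y=1.0353
    y: enter (4,5) at t=0.7247 ← occupied
  → r_2 = 0.7247
beam 3: φ=180°, α=195°
  dir = (cos 195°, sin 195°) = (-0.9659, -0.2588); from cell (4,4)
  next x-line at t=0.6729, next y-line at t=1.1591; Δt_x=1.0353, Δt_y=3.8637
    x: enter (3,4) at t=0.6729 ← occupied
  → r_3 = 0.6729
beam 4: φ=270°, α=285°
  dir = (cos 285°, sin 285°) = (0.2588, -0.9659); from cell (4,4)
  next x-line at t=1.3523, next y-line at t=0.3106; Δt_x=3.8637, Δt_y=1.0353
    y: enter (4,3) at t=0.3106
    y: enter (4,2) at t=1.3459
    x: enter (5,2) at t=1.3523 ← occupied
  → r_4 = 1.3523

ranges = [0.3623, 0.7247, 0.6729, 1.3523]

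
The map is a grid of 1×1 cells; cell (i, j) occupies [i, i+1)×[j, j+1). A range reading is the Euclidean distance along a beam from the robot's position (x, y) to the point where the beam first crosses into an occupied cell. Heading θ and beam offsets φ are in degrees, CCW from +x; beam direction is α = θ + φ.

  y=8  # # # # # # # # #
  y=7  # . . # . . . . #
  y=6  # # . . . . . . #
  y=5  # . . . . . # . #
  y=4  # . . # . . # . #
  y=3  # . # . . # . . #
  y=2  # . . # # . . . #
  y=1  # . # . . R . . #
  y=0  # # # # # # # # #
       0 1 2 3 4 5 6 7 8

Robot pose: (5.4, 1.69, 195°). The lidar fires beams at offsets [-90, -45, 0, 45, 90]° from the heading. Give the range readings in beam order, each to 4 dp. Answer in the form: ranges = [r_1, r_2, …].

beam 1: φ=-90°, α=105°
  d=(-0.2588,0.9659)  start (5,1)  tX=1.5455 tY=0.3209  stride 1/|dx|=3.8637 1/|dy|=1.0353
    cross y-line → (5,2), t=0.3209
    cross y-line → (5,3), t=1.3562 (wall)
  → r_1 = 1.3562
beam 2: φ=-45°, α=150°
  d=(-0.8660,0.5000)  start (5,1)  tX=0.4619 tY=0.6200  stride 1/|dx|=1.1547 1/|dy|=2.0000
    cross x-line → (4,1), t=0.4619
    cross y-line → (4,2), t=0.6200 (wall)
  → r_2 = 0.6200
beam 3: φ=0°, α=195°
  d=(-0.9659,-0.2588)  start (5,1)  tX=0.4141 tY=2.6660  stride 1/|dx|=1.0353 1/|dy|=3.8637
    cross x-line → (4,1), t=0.4141
    cross x-line → (3,1), t=1.4494
    cross x-line → (2,1), t=2.4847 (wall)
  → r_3 = 2.4847
beam 4: φ=45°, α=240°
  d=(-0.5000,-0.8660)  start (5,1)  tX=0.8000 tY=0.7967  stride 1/|dx|=2.0000 1/|dy|=1.1547
    cross y-line → (5,0), t=0.7967 (wall)
  → r_4 = 0.7967
beam 5: φ=90°, α=285°
  d=(0.2588,-0.9659)  start (5,1)  tX=2.3182 tY=0.7143  stride 1/|dx|=3.8637 1/|dy|=1.0353
    cross y-line → (5,0), t=0.7143 (wall)
  → r_5 = 0.7143

ranges = [1.3562, 0.6200, 2.4847, 0.7967, 0.7143]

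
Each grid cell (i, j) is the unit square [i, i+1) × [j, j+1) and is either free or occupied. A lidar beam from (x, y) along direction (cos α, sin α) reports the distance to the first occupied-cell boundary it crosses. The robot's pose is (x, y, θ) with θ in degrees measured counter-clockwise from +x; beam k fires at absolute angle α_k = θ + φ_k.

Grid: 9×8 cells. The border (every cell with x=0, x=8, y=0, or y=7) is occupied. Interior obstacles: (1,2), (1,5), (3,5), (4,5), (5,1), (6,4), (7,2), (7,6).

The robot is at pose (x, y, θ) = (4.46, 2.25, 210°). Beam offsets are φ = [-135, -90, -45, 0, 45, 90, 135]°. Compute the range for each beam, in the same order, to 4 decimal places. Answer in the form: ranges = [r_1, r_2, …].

ranges = [4.9176, 5.4848, 2.5468, 2.5000, 1.2941, 1.0800, 0.9659]

beam 1: φ=-135°, α=75°
  dir = (cos 75°, sin 75°) = (0.2588, 0.9659); from cell (4,2)
  next x-line at t=2.0864, next y-line at t=0.7765; Δt_x=3.8637, Δt_y=1.0353
    y: enter (4,3) at t=0.7765
    y: enter (4,4) at t=1.8117
    x: enter (5,4) at t=2.0864
    y: enter (5,5) at t=2.8470
    y: enter (5,6) at t=3.8823
    y: enter (5,7) at t=4.9176 ← occupied
  → r_1 = 4.9176
beam 2: φ=-90°, α=120°
  dir = (cos 120°, sin 120°) = (-0.5000, 0.8660); from cell (4,2)
  next x-line at t=0.9200, next y-line at t=0.8660; Δt_x=2.0000, Δt_y=1.1547
    y: enter (4,3) at t=0.8660
    x: enter (3,3) at t=0.9200
    y: enter (3,4) at t=2.0207
    x: enter (2,4) at t=2.9200
    y: enter (2,5) at t=3.1754
    y: enter (2,6) at t=4.3301
    x: enter (1,6) at t=4.9200
    y: enter (1,7) at t=5.4848 ← occupied
  → r_2 = 5.4848
beam 3: φ=-45°, α=165°
  dir = (cos 165°, sin 165°) = (-0.9659, 0.2588); from cell (4,2)
  next x-line at t=0.4762, next y-line at t=2.8978; Δt_x=1.0353, Δt_y=3.8637
    x: enter (3,2) at t=0.4762
    x: enter (2,2) at t=1.5115
    x: enter (1,2) at t=2.5468 ← occupied
  → r_3 = 2.5468
beam 4: φ=0°, α=210°
  dir = (cos 210°, sin 210°) = (-0.8660, -0.5000); from cell (4,2)
  next x-line at t=0.5312, next y-line at t=0.5000; Δt_x=1.1547, Δt_y=2.0000
    y: enter (4,1) at t=0.5000
    x: enter (3,1) at t=0.5312
    x: enter (2,1) at t=1.6859
    y: enter (2,0) at t=2.5000 ← occupied
  → r_4 = 2.5000
beam 5: φ=45°, α=255°
  dir = (cos 255°, sin 255°) = (-0.2588, -0.9659); from cell (4,2)
  next x-line at t=1.7773, next y-line at t=0.2588; Δt_x=3.8637, Δt_y=1.0353
    y: enter (4,1) at t=0.2588
    y: enter (4,0) at t=1.2941 ← occupied
  → r_5 = 1.2941
beam 6: φ=90°, α=300°
  dir = (cos 300°, sin 300°) = (0.5000, -0.8660); from cell (4,2)
  next x-line at t=1.0800, next y-line at t=0.2887; Δt_x=2.0000, Δt_y=1.1547
    y: enter (4,1) at t=0.2887
    x: enter (5,1) at t=1.0800 ← occupied
  → r_6 = 1.0800
beam 7: φ=135°, α=345°
  dir = (cos 345°, sin 345°) = (0.9659, -0.2588); from cell (4,2)
  next x-line at t=0.5590, next y-line at t=0.9659; Δt_x=1.0353, Δt_y=3.8637
    x: enter (5,2) at t=0.5590
    y: enter (5,1) at t=0.9659 ← occupied
  → r_7 = 0.9659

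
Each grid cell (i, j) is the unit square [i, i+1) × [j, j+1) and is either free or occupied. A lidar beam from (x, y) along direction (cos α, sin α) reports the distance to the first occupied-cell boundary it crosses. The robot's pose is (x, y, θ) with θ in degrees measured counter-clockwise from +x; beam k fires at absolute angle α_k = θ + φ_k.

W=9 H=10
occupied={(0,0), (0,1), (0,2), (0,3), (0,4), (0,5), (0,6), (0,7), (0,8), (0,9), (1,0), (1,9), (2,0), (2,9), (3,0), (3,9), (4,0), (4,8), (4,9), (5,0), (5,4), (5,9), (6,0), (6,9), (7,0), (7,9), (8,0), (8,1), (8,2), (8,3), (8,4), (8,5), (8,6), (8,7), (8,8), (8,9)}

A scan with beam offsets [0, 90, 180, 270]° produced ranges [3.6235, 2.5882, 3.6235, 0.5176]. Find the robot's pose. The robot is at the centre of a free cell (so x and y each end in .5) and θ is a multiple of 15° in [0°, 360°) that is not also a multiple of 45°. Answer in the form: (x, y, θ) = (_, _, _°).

Candidates: 54 free-cell centres × 16 headings = 864 poses. Raycast each; keep the one whose scan matches to 4 dp.
  (5.5, 5.5, 300°): beam 1 = 0.5774 ≠ 3.6235 ✗
  (7.5, 1.5, 75°): beam 1 = 1.9319 ≠ 3.6235 ✗
  (2.5, 1.5, 75°): beam 1 = 6.7293 ≠ 3.6235 ✗
  (3.5, 1.5, 330°): beam 1 = 1.0000 ≠ 3.6235 ✗
  …
  (4.5, 7.5, 195°): r_1=3.6235, r_2=2.5882, r_3=3.6235, r_4=0.5176 — all match ✓
Only this pose fits every beam.

(x, y, θ) = (4.5, 7.5, 195°)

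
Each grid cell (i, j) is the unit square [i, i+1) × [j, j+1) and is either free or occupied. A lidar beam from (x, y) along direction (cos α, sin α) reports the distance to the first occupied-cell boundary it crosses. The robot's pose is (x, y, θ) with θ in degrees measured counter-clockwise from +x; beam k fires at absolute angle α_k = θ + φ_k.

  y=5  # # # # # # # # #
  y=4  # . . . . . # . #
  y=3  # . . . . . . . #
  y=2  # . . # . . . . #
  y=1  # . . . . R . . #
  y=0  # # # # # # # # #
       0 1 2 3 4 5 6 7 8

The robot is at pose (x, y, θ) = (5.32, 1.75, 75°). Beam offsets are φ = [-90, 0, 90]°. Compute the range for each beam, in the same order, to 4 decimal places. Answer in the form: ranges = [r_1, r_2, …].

beam 1: φ=-90°, α=345°
  direction (0.9659, -0.2588); cell (5,1); t to first gridline: x 0.7040, y 2.8978 (then +1.0353 / +3.8637)
    (6,1) via x @ 0.7040
    (7,1) via x @ 1.7393
    (8,1) via x @ 2.7745  # hit
  → r_1 = 2.7745
beam 2: φ=0°, α=75°
  direction (0.2588, 0.9659); cell (5,1); t to first gridline: x 2.6273, y 0.2588 (then +3.8637 / +1.0353)
    (5,2) via y @ 0.2588
    (5,3) via y @ 1.2941
    (5,4) via y @ 2.3294
    (6,4) via x @ 2.6273  # hit
  → r_2 = 2.6273
beam 3: φ=90°, α=165°
  direction (-0.9659, 0.2588); cell (5,1); t to first gridline: x 0.3313, y 0.9659 (then +1.0353 / +3.8637)
    (4,1) via x @ 0.3313
    (4,2) via y @ 0.9659
    (3,2) via x @ 1.3666  # hit
  → r_3 = 1.3666

ranges = [2.7745, 2.6273, 1.3666]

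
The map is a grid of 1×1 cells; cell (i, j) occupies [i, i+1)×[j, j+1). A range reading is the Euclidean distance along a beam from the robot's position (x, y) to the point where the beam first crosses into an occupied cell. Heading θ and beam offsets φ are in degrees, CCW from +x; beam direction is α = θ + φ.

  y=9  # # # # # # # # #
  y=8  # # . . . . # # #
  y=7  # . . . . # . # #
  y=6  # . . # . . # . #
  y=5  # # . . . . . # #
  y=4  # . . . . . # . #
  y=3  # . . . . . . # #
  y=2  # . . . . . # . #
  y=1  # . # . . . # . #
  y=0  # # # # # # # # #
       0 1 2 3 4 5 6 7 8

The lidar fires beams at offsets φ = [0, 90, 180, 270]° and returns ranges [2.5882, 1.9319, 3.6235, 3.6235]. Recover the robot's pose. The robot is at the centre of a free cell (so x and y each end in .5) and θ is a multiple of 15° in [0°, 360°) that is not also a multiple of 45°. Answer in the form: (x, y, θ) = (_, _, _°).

(x, y, θ) = (4.5, 3.5, 255°)

The pose lattice has 42·16 = 672 candidates. Test each by forward raycasting.
  (4.5, 2.5, 75°): beam 1 = 4.6587 ≠ 2.5882 ✗
  (4.5, 2.5, 120°): beam 1 = 6.3509 ≠ 2.5882 ✗
  (6.5, 7.5, 195°): beam 1 = 0.5176 ≠ 2.5882 ✗
  (5.5, 5.5, 120°): beam 1 = 4.0415 ≠ 2.5882 ✗
  …
  (4.5, 3.5, 255°): r_1=2.5882, r_2=1.9319, r_3=3.6235, r_4=3.6235 — all match ✓
Unique over the lattice → pose = (4.5, 3.5, 255°).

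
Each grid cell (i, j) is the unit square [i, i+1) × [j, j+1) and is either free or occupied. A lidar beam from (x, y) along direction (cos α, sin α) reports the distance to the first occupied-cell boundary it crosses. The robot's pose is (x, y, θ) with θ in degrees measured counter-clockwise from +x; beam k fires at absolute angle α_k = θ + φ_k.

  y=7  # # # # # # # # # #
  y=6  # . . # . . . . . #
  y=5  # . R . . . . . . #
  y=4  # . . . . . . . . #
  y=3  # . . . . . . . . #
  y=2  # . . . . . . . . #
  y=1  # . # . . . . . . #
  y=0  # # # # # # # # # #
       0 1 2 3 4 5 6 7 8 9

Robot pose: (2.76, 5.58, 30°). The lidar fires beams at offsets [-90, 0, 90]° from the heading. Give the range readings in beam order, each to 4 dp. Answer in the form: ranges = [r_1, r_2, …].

ranges = [5.2885, 0.8400, 1.6397]

beam 1: φ=-90°, α=300°
  cosα=0.5000 sinα=-0.8660 | (2,5) | tMaxX 0.4800 tMaxY 0.6697 | tΔX 2.0000 tΔY 1.1547
    t=0.4800 [x] (3,5)
    t=0.6697 [y] (3,4)
    t=1.8244 [y] (3,3)
    t=2.4800 [x] (4,3)
    t=2.9791 [y] (4,2)
    t=4.1338 [y] (4,1)
    t=4.4800 [x] (5,1)
    t=5.2885 [y] (5,0) — stop
  → r_1 = 5.2885
beam 2: φ=0°, α=30°
  cosα=0.8660 sinα=0.5000 | (2,5) | tMaxX 0.2771 tMaxY 0.8400 | tΔX 1.1547 tΔY 2.0000
    t=0.2771 [x] (3,5)
    t=0.8400 [y] (3,6) — stop
  → r_2 = 0.8400
beam 3: φ=90°, α=120°
  cosα=-0.5000 sinα=0.8660 | (2,5) | tMaxX 1.5200 tMaxY 0.4850 | tΔX 2.0000 tΔY 1.1547
    t=0.4850 [y] (2,6)
    t=1.5200 [x] (1,6)
    t=1.6397 [y] (1,7) — stop
  → r_3 = 1.6397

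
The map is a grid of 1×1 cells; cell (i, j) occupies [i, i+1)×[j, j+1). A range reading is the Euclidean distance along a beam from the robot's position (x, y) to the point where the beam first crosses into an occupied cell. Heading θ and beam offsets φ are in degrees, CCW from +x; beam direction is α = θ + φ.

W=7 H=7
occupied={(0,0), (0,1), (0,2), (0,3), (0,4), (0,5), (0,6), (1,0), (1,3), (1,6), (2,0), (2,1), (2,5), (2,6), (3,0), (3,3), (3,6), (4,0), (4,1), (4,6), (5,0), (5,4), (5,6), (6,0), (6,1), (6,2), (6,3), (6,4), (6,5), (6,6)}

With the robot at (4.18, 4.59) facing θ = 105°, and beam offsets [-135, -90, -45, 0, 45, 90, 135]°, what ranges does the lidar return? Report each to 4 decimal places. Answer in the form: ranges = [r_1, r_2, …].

beam 1: φ=-135°, α=330°
  cosα=0.8660 sinα=-0.5000 | (4,4) | tMaxX 0.9469 tMaxY 1.1800 | tΔX 1.1547 tΔY 2.0000
    t=0.9469 [x] (5,4) — stop
  → r_1 = 0.9469
beam 2: φ=-90°, α=15°
  cosα=0.9659 sinα=0.2588 | (4,4) | tMaxX 0.8489 tMaxY 1.5841 | tΔX 1.0353 tΔY 3.8637
    t=0.8489 [x] (5,4) — stop
  → r_2 = 0.8489
beam 3: φ=-45°, α=60°
  cosα=0.5000 sinα=0.8660 | (4,4) | tMaxX 1.6400 tMaxY 0.4734 | tΔX 2.0000 tΔY 1.1547
    t=0.4734 [y] (4,5)
    t=1.6281 [y] (4,6) — stop
  → r_3 = 1.6281
beam 4: φ=0°, α=105°
  cosα=-0.2588 sinα=0.9659 | (4,4) | tMaxX 0.6955 tMaxY 0.4245 | tΔX 3.8637 tΔY 1.0353
    t=0.4245 [y] (4,5)
    t=0.6955 [x] (3,5)
    t=1.4597 [y] (3,6) — stop
  → r_4 = 1.4597
beam 5: φ=45°, α=150°
  cosα=-0.8660 sinα=0.5000 | (4,4) | tMaxX 0.2078 tMaxY 0.8200 | tΔX 1.1547 tΔY 2.0000
    t=0.2078 [x] (3,4)
    t=0.8200 [y] (3,5)
    t=1.3625 [x] (2,5) — stop
  → r_5 = 1.3625
beam 6: φ=90°, α=195°
  cosα=-0.9659 sinα=-0.2588 | (4,4) | tMaxX 0.1863 tMaxY 2.2796 | tΔX 1.0353 tΔY 3.8637
    t=0.1863 [x] (3,4)
    t=1.2216 [x] (2,4)
    t=2.2569 [x] (1,4)
    t=2.2796 [y] (1,3) — stop
  → r_6 = 2.2796
beam 7: φ=135°, α=240°
  cosα=-0.5000 sinα=-0.8660 | (4,4) | tMaxX 0.3600 tMaxY 0.6813 | tΔX 2.0000 tΔY 1.1547
    t=0.3600 [x] (3,4)
    t=0.6813 [y] (3,3) — stop
  → r_7 = 0.6813

ranges = [0.9469, 0.8489, 1.6281, 1.4597, 1.3625, 2.2796, 0.6813]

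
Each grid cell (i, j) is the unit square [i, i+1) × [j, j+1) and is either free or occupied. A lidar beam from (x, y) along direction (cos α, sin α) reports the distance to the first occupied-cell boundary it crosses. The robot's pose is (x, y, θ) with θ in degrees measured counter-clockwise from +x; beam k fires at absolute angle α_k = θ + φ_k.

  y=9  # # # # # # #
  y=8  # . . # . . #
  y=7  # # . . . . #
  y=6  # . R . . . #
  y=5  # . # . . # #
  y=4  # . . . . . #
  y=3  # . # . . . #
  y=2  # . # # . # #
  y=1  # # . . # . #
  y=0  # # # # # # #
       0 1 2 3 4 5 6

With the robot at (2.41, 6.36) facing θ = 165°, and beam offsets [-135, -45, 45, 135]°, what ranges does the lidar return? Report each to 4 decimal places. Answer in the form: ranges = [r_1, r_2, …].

ranges = [4.1454, 0.8200, 1.6281, 0.4157]

beam 1: φ=-135°, α=30°
  cosα=0.8660 sinα=0.5000 | (2,6) | tMaxX 0.6813 tMaxY 1.2800 | tΔX 1.1547 tΔY 2.0000
    t=0.6813 [x] (3,6)
    t=1.2800 [y] (3,7)
    t=1.8360 [x] (4,7)
    t=2.9907 [x] (5,7)
    t=3.2800 [y] (5,8)
    t=4.1454 [x] (6,8) — stop
  → r_1 = 4.1454
beam 2: φ=-45°, α=120°
  cosα=-0.5000 sinα=0.8660 | (2,6) | tMaxX 0.8200 tMaxY 0.7390 | tΔX 2.0000 tΔY 1.1547
    t=0.7390 [y] (2,7)
    t=0.8200 [x] (1,7) — stop
  → r_2 = 0.8200
beam 3: φ=45°, α=210°
  cosα=-0.8660 sinα=-0.5000 | (2,6) | tMaxX 0.4734 tMaxY 0.7200 | tΔX 1.1547 tΔY 2.0000
    t=0.4734 [x] (1,6)
    t=0.7200 [y] (1,5)
    t=1.6281 [x] (0,5) — stop
  → r_3 = 1.6281
beam 4: φ=135°, α=300°
  cosα=0.5000 sinα=-0.8660 | (2,6) | tMaxX 1.1800 tMaxY 0.4157 | tΔX 2.0000 tΔY 1.1547
    t=0.4157 [y] (2,5) — stop
  → r_4 = 0.4157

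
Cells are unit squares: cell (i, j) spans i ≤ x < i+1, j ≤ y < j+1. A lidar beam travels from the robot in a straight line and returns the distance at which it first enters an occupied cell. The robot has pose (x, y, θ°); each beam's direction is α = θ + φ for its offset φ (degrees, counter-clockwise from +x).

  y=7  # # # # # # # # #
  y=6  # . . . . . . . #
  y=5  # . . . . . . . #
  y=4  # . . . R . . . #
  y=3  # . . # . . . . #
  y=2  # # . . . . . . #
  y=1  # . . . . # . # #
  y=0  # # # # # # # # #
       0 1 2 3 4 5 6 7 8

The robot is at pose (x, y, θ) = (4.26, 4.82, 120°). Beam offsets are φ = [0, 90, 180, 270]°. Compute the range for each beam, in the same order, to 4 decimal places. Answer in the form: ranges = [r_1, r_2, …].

beam 1: φ=0°, α=120°
  cosα=-0.5000 sinα=0.8660 | (4,4) | tMaxX 0.5200 tMaxY 0.2078 | tΔX 2.0000 tΔY 1.1547
    t=0.2078 [y] (4,5)
    t=0.5200 [x] (3,5)
    t=1.3625 [y] (3,6)
    t=2.5172 [y] (3,7) — stop
  → r_1 = 2.5172
beam 2: φ=90°, α=210°
  cosα=-0.8660 sinα=-0.5000 | (4,4) | tMaxX 0.3002 tMaxY 1.6400 | tΔX 1.1547 tΔY 2.0000
    t=0.3002 [x] (3,4)
    t=1.4549 [x] (2,4)
    t=1.6400 [y] (2,3)
    t=2.6096 [x] (1,3)
    t=3.6400 [y] (1,2) — stop
  → r_2 = 3.6400
beam 3: φ=180°, α=300°
  cosα=0.5000 sinα=-0.8660 | (4,4) | tMaxX 1.4800 tMaxY 0.9469 | tΔX 2.0000 tΔY 1.1547
    t=0.9469 [y] (4,3)
    t=1.4800 [x] (5,3)
    t=2.1016 [y] (5,2)
    t=3.2563 [y] (5,1) — stop
  → r_3 = 3.2563
beam 4: φ=270°, α=30°
  cosα=0.8660 sinα=0.5000 | (4,4) | tMaxX 0.8545 tMaxY 0.3600 | tΔX 1.1547 tΔY 2.0000
    t=0.3600 [y] (4,5)
    t=0.8545 [x] (5,5)
    t=2.0092 [x] (6,5)
    t=2.3600 [y] (6,6)
    t=3.1639 [x] (7,6)
    t=4.3186 [x] (8,6) — stop
  → r_4 = 4.3186

ranges = [2.5172, 3.6400, 3.2563, 4.3186]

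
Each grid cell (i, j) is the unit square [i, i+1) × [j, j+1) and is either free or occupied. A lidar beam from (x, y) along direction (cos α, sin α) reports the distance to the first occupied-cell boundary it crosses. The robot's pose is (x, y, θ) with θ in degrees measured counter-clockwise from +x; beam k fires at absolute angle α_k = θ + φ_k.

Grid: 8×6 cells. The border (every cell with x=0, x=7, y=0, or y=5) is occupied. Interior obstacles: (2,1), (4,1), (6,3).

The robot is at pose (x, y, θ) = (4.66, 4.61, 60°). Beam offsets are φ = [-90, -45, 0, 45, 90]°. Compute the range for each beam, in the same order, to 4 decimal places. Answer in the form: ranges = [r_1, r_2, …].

ranges = [1.5473, 1.5068, 0.4503, 0.4038, 0.7800]

beam 1: φ=-90°, α=330°
  d=(0.8660,-0.5000)  start (4,4)  tX=0.3926 tY=1.2200  stride 1/|dx|=1.1547 1/|dy|=2.0000
    cross x-line → (5,4), t=0.3926
    cross y-line → (5,3), t=1.2200
    cross x-line → (6,3), t=1.5473 (wall)
  → r_1 = 1.5473
beam 2: φ=-45°, α=15°
  d=(0.9659,0.2588)  start (4,4)  tX=0.3520 tY=1.5068  stride 1/|dx|=1.0353 1/|dy|=3.8637
    cross x-line → (5,4), t=0.3520
    cross x-line → (6,4), t=1.3873
    cross y-line → (6,5), t=1.5068 (wall)
  → r_2 = 1.5068
beam 3: φ=0°, α=60°
  d=(0.5000,0.8660)  start (4,4)  tX=0.6800 tY=0.4503  stride 1/|dx|=2.0000 1/|dy|=1.1547
    cross y-line → (4,5), t=0.4503 (wall)
  → r_3 = 0.4503
beam 4: φ=45°, α=105°
  d=(-0.2588,0.9659)  start (4,4)  tX=2.5500 tY=0.4038  stride 1/|dx|=3.8637 1/|dy|=1.0353
    cross y-line → (4,5), t=0.4038 (wall)
  → r_4 = 0.4038
beam 5: φ=90°, α=150°
  d=(-0.8660,0.5000)  start (4,4)  tX=0.7621 tY=0.7800  stride 1/|dx|=1.1547 1/|dy|=2.0000
    cross x-line → (3,4), t=0.7621
    cross y-line → (3,5), t=0.7800 (wall)
  → r_5 = 0.7800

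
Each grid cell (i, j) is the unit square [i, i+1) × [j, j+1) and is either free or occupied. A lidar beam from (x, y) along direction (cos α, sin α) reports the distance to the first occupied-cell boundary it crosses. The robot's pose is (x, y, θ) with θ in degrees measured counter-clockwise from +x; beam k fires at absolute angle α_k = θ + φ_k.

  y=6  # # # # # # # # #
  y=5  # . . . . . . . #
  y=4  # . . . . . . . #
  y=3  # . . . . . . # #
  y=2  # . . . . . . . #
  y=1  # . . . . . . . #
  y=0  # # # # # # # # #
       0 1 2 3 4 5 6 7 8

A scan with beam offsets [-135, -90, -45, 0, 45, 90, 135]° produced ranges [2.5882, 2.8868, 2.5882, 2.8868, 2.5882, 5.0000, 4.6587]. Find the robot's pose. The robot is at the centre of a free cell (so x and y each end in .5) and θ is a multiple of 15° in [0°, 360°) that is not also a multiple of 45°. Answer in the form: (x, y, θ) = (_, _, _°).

The pose lattice has 34·16 = 544 candidates. Test each by forward raycasting.
  (2.5, 4.5, 240°): beam 1 = 1.5529 ≠ 2.5882 ✗
  (6.5, 5.5, 105°): beam 1 = 1.7321 ≠ 2.5882 ✗
  (1.5, 5.5, 60°): beam 1 = 4.6587 ≠ 2.5882 ✗
  (1.5, 5.5, 30°): beam 1 = 1.9319 ≠ 2.5882 ✗
  …
  (3.5, 3.5, 240°): r_1=2.5882, r_2=2.8868, r_3=2.5882, r_4=2.8868, r_5=2.5882, r_6=5.0000, r_7=4.6587 — all match ✓
No second candidate reproduces the full scan.

(x, y, θ) = (3.5, 3.5, 240°)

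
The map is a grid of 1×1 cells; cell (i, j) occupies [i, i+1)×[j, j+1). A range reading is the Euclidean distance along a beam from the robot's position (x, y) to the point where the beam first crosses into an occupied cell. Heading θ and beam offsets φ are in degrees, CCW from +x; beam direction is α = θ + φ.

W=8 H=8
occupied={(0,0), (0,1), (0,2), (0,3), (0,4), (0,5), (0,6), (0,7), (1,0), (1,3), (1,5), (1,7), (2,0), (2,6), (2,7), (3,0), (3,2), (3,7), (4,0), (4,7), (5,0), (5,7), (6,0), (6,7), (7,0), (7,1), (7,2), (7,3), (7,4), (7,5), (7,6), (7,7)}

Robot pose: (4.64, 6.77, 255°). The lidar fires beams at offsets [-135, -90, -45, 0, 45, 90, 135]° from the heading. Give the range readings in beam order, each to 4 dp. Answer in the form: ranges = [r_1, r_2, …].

beam 1: φ=-135°, α=120°
  cosα=-0.5000 sinα=0.8660 | (4,6) | tMaxX 1.2800 tMaxY 0.2656 | tΔX 2.0000 tΔY 1.1547
    t=0.2656 [y] (4,7) — stop
  → r_1 = 0.2656
beam 2: φ=-90°, α=165°
  cosα=-0.9659 sinα=0.2588 | (4,6) | tMaxX 0.6626 tMaxY 0.8887 | tΔX 1.0353 tΔY 3.8637
    t=0.6626 [x] (3,6)
    t=0.8887 [y] (3,7) — stop
  → r_2 = 0.8887
beam 3: φ=-45°, α=210°
  cosα=-0.8660 sinα=-0.5000 | (4,6) | tMaxX 0.7390 tMaxY 1.5400 | tΔX 1.1547 tΔY 2.0000
    t=0.7390 [x] (3,6)
    t=1.5400 [y] (3,5)
    t=1.8937 [x] (2,5)
    t=3.0484 [x] (1,5) — stop
  → r_3 = 3.0484
beam 4: φ=0°, α=255°
  cosα=-0.2588 sinα=-0.9659 | (4,6) | tMaxX 2.4728 tMaxY 0.7972 | tΔX 3.8637 tΔY 1.0353
    t=0.7972 [y] (4,5)
    t=1.8324 [y] (4,4)
    t=2.4728 [x] (3,4)
    t=2.8677 [y] (3,3)
    t=3.9030 [y] (3,2) — stop
  → r_4 = 3.9030
beam 5: φ=45°, α=300°
  cosα=0.5000 sinα=-0.8660 | (4,6) | tMaxX 0.7200 tMaxY 0.8891 | tΔX 2.0000 tΔY 1.1547
    t=0.7200 [x] (5,6)
    t=0.8891 [y] (5,5)
    t=2.0438 [y] (5,4)
    t=2.7200 [x] (6,4)
    t=3.1985 [y] (6,3)
    t=4.3532 [y] (6,2)
    t=4.7200 [x] (7,2) — stop
  → r_5 = 4.7200
beam 6: φ=90°, α=345°
  cosα=0.9659 sinα=-0.2588 | (4,6) | tMaxX 0.3727 tMaxY 2.9751 | tΔX 1.0353 tΔY 3.8637
    t=0.3727 [x] (5,6)
    t=1.4080 [x] (6,6)
    t=2.4433 [x] (7,6) — stop
  → r_6 = 2.4433
beam 7: φ=135°, α=30°
  cosα=0.8660 sinα=0.5000 | (4,6) | tMaxX 0.4157 tMaxY 0.4600 | tΔX 1.1547 tΔY 2.0000
    t=0.4157 [x] (5,6)
    t=0.4600 [y] (5,7) — stop
  → r_7 = 0.4600

ranges = [0.2656, 0.8887, 3.0484, 3.9030, 4.7200, 2.4433, 0.4600]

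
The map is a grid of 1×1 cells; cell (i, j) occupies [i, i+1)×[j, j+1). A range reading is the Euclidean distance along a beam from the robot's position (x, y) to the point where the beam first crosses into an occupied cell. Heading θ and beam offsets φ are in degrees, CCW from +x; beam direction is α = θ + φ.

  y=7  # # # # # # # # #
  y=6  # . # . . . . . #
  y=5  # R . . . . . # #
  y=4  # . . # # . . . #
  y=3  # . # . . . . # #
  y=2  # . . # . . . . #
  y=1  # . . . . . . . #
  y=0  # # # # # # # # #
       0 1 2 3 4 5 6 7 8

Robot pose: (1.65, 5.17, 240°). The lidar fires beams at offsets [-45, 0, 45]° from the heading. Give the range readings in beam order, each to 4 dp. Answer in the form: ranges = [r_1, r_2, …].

beam 1: φ=-45°, α=195°
  cosα=-0.9659 sinα=-0.2588 | (1,5) | tMaxX 0.6729 tMaxY 0.6568 | tΔX 1.0353 tΔY 3.8637
    t=0.6568 [y] (1,4)
    t=0.6729 [x] (0,4) — stop
  → r_1 = 0.6729
beam 2: φ=0°, α=240°
  cosα=-0.5000 sinα=-0.8660 | (1,5) | tMaxX 1.3000 tMaxY 0.1963 | tΔX 2.0000 tΔY 1.1547
    t=0.1963 [y] (1,4)
    t=1.3000 [x] (0,4) — stop
  → r_2 = 1.3000
beam 3: φ=45°, α=285°
  cosα=0.2588 sinα=-0.9659 | (1,5) | tMaxX 1.3523 tMaxY 0.1760 | tΔX 3.8637 tΔY 1.0353
    t=0.1760 [y] (1,4)
    t=1.2113 [y] (1,3)
    t=1.3523 [x] (2,3) — stop
  → r_3 = 1.3523

ranges = [0.6729, 1.3000, 1.3523]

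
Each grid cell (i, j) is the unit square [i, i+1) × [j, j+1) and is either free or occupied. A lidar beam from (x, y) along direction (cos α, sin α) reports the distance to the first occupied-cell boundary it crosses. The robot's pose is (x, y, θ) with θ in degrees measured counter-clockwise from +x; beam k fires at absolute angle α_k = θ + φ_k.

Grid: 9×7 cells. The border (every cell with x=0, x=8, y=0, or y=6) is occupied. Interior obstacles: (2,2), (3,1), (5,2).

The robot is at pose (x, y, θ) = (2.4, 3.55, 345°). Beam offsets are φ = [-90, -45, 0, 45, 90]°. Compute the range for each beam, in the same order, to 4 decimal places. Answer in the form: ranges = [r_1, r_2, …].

ranges = [0.5694, 0.6351, 2.6917, 4.9000, 2.5364]

beam 1: φ=-90°, α=255°
  direction (-0.2588, -0.9659); cell (2,3); t to first gridline: x 1.5455, y 0.5694 (then +3.8637 / +1.0353)
    (2,2) via y @ 0.5694  # hit
  → r_1 = 0.5694
beam 2: φ=-45°, α=300°
  direction (0.5000, -0.8660); cell (2,3); t to first gridline: x 1.2000, y 0.6351 (then +2.0000 / +1.1547)
    (2,2) via y @ 0.6351  # hit
  → r_2 = 0.6351
beam 3: φ=0°, α=345°
  direction (0.9659, -0.2588); cell (2,3); t to first gridline: x 0.6212, y 2.1250 (then +1.0353 / +3.8637)
    (3,3) via x @ 0.6212
    (4,3) via x @ 1.6564
    (4,2) via y @ 2.1250
    (5,2) via x @ 2.6917  # hit
  → r_3 = 2.6917
beam 4: φ=45°, α=30°
  direction (0.8660, 0.5000); cell (2,3); t to first gridline: x 0.6928, y 0.9000 (then +1.1547 / +2.0000)
    (3,3) via x @ 0.6928
    (3,4) via y @ 0.9000
    (4,4) via x @ 1.8475
    (4,5) via y @ 2.9000
    (5,5) via x @ 3.0022
    (6,5) via x @ 4.1569
    (6,6) via y @ 4.9000  # hit
  → r_4 = 4.9000
beam 5: φ=90°, α=75°
  direction (0.2588, 0.9659); cell (2,3); t to first gridline: x 2.3182, y 0.4659 (then +3.8637 / +1.0353)
    (2,4) via y @ 0.4659
    (2,5) via y @ 1.5012
    (3,5) via x @ 2.3182
    (3,6) via y @ 2.5364  # hit
  → r_5 = 2.5364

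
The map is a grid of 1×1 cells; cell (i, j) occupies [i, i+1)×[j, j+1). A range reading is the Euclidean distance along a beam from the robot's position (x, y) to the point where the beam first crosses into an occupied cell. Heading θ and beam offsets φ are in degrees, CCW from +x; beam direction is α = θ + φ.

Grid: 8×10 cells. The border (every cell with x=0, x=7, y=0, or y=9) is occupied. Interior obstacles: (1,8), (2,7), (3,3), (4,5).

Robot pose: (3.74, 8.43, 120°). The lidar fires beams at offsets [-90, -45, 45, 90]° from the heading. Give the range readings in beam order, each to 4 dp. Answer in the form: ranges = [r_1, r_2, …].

ranges = [1.1400, 0.5901, 1.8014, 0.8600]

beam 1: φ=-90°, α=30°
  direction (0.8660, 0.5000); cell (3,8); t to first gridline: x 0.3002, y 1.1400 (then +1.1547 / +2.0000)
    (4,8) via x @ 0.3002
    (4,9) via y @ 1.1400  # hit
  → r_1 = 1.1400
beam 2: φ=-45°, α=75°
  direction (0.2588, 0.9659); cell (3,8); t to first gridline: x 1.0046, y 0.5901 (then +3.8637 / +1.0353)
    (3,9) via y @ 0.5901  # hit
  → r_2 = 0.5901
beam 3: φ=45°, α=165°
  direction (-0.9659, 0.2588); cell (3,8); t to first gridline: x 0.7661, y 2.2023 (then +1.0353 / +3.8637)
    (2,8) via x @ 0.7661
    (1,8) via x @ 1.8014  # hit
  → r_3 = 1.8014
beam 4: φ=90°, α=210°
  direction (-0.8660, -0.5000); cell (3,8); t to first gridline: x 0.8545, y 0.8600 (then +1.1547 / +2.0000)
    (2,8) via x @ 0.8545
    (2,7) via y @ 0.8600  # hit
  → r_4 = 0.8600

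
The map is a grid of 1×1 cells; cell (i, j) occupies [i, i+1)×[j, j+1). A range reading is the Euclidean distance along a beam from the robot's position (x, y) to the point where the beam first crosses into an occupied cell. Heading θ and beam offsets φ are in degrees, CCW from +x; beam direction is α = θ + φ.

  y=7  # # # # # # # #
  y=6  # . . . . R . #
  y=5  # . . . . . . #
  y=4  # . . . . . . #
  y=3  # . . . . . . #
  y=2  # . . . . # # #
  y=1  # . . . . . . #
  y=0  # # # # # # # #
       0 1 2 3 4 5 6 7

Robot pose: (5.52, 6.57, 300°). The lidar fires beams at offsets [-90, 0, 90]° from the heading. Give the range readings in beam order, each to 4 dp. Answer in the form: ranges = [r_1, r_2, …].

ranges = [5.2192, 2.9600, 0.8600]

beam 1: φ=-90°, α=210°
  d=(-0.8660,-0.5000)  start (5,6)  tX=0.6004 tY=1.1400  stride 1/|dx|=1.1547 1/|dy|=2.0000
    cross x-line → (4,6), t=0.6004
    cross y-line → (4,5), t=1.1400
    cross x-line → (3,5), t=1.7551
    cross x-line → (2,5), t=2.9098
    cross y-line → (2,4), t=3.1400
    cross x-line → (1,4), t=4.0645
    cross y-line → (1,3), t=5.1400
    cross x-line → (0,3), t=5.2192 (wall)
  → r_1 = 5.2192
beam 2: φ=0°, α=300°
  d=(0.5000,-0.8660)  start (5,6)  tX=0.9600 tY=0.6582  stride 1/|dx|=2.0000 1/|dy|=1.1547
    cross y-line → (5,5), t=0.6582
    cross x-line → (6,5), t=0.9600
    cross y-line → (6,4), t=1.8129
    cross x-line → (7,4), t=2.9600 (wall)
  → r_2 = 2.9600
beam 3: φ=90°, α=30°
  d=(0.8660,0.5000)  start (5,6)  tX=0.5543 tY=0.8600  stride 1/|dx|=1.1547 1/|dy|=2.0000
    cross x-line → (6,6), t=0.5543
    cross y-line → (6,7), t=0.8600 (wall)
  → r_3 = 0.8600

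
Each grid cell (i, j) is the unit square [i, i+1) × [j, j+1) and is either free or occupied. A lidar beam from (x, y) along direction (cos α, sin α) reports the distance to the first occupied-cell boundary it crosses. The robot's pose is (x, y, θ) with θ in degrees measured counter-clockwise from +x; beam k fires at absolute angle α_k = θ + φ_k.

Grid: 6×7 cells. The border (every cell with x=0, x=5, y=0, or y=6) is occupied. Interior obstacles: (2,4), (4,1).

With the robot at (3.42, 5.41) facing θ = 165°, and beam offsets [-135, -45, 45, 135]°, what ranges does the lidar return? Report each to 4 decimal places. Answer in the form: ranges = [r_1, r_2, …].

ranges = [1.1800, 0.6813, 0.8200, 3.1600]

beam 1: φ=-135°, α=30°
  cosα=0.8660 sinα=0.5000 | (3,5) | tMaxX 0.6697 tMaxY 1.1800 | tΔX 1.1547 tΔY 2.0000
    t=0.6697 [x] (4,5)
    t=1.1800 [y] (4,6) — stop
  → r_1 = 1.1800
beam 2: φ=-45°, α=120°
  cosα=-0.5000 sinα=0.8660 | (3,5) | tMaxX 0.8400 tMaxY 0.6813 | tΔX 2.0000 tΔY 1.1547
    t=0.6813 [y] (3,6) — stop
  → r_2 = 0.6813
beam 3: φ=45°, α=210°
  cosα=-0.8660 sinα=-0.5000 | (3,5) | tMaxX 0.4850 tMaxY 0.8200 | tΔX 1.1547 tΔY 2.0000
    t=0.4850 [x] (2,5)
    t=0.8200 [y] (2,4) — stop
  → r_3 = 0.8200
beam 4: φ=135°, α=300°
  cosα=0.5000 sinα=-0.8660 | (3,5) | tMaxX 1.1600 tMaxY 0.4734 | tΔX 2.0000 tΔY 1.1547
    t=0.4734 [y] (3,4)
    t=1.1600 [x] (4,4)
    t=1.6281 [y] (4,3)
    t=2.7828 [y] (4,2)
    t=3.1600 [x] (5,2) — stop
  → r_4 = 3.1600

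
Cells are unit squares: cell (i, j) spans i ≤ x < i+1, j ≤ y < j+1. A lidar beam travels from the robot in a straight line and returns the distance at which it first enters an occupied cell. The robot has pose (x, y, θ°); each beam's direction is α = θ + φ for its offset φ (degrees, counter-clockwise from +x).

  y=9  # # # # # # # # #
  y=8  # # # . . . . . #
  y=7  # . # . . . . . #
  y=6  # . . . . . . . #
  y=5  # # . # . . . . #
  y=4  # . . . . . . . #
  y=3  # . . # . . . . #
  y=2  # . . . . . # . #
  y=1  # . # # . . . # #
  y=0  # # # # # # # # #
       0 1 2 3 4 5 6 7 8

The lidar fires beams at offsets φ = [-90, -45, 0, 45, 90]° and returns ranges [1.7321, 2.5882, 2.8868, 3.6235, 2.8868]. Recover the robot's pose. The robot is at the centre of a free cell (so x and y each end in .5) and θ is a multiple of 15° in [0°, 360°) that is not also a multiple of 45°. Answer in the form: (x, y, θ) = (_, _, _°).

The pose lattice has 46·16 = 736 candidates. Test each by forward raycasting.
  (1.5, 6.5, 15°): beam 1 = 0.5176 ≠ 1.7321 ✗
  (6.5, 3.5, 165°): beam 1 = 5.6940 ≠ 1.7321 ✗
  (6.5, 6.5, 285°): beam 1 = 2.5882 ≠ 1.7321 ✗
  …
  (6.5, 6.5, 120°): r_1=1.7321, r_2=2.5882, r_3=2.8868, r_4=3.6235, r_5=2.8868 — all match ✓
No second candidate reproduces the full scan.

(x, y, θ) = (6.5, 6.5, 120°)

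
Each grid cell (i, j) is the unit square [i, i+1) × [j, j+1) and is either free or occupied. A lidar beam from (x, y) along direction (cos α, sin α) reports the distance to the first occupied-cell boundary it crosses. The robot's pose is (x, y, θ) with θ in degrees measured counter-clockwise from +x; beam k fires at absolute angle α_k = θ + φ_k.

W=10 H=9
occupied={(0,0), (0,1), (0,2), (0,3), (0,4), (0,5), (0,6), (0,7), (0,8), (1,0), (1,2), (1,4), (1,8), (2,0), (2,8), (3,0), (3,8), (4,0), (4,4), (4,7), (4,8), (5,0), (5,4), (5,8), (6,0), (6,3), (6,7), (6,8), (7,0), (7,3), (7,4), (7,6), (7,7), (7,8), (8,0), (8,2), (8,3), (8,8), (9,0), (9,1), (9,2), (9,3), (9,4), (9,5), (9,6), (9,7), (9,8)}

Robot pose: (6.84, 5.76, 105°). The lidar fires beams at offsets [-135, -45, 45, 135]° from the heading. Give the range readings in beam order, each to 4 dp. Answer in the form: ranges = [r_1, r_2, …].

ranges = [2.4942, 0.3200, 2.4800, 1.6800]

beam 1: φ=-135°, α=330°
  dir = (cos 330°, sin 330°) = (0.8660, -0.5000); from cell (6,5)
  next x-line at t=0.1848, next y-line at t=1.5200; Δt_x=1.1547, Δt_y=2.0000
    x: enter (7,5) at t=0.1848
    x: enter (8,5) at t=1.3395
    y: enter (8,4) at t=1.5200
    x: enter (9,4) at t=2.4942 ← occupied
  → r_1 = 2.4942
beam 2: φ=-45°, α=60°
  dir = (cos 60°, sin 60°) = (0.5000, 0.8660); from cell (6,5)
  next x-line at t=0.3200, next y-line at t=0.2771; Δt_x=2.0000, Δt_y=1.1547
    y: enter (6,6) at t=0.2771
    x: enter (7,6) at t=0.3200 ← occupied
  → r_2 = 0.3200
beam 3: φ=45°, α=150°
  dir = (cos 150°, sin 150°) = (-0.8660, 0.5000); from cell (6,5)
  next x-line at t=0.9699, next y-line at t=0.4800; Δt_x=1.1547, Δt_y=2.0000
    y: enter (6,6) at t=0.4800
    x: enter (5,6) at t=0.9699
    x: enter (4,6) at t=2.1246
    y: enter (4,7) at t=2.4800 ← occupied
  → r_3 = 2.4800
beam 4: φ=135°, α=240°
  dir = (cos 240°, sin 240°) = (-0.5000, -0.8660); from cell (6,5)
  next x-line at t=1.6800, next y-line at t=0.8776; Δt_x=2.0000, Δt_y=1.1547
    y: enter (6,4) at t=0.8776
    x: enter (5,4) at t=1.6800 ← occupied
  → r_4 = 1.6800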